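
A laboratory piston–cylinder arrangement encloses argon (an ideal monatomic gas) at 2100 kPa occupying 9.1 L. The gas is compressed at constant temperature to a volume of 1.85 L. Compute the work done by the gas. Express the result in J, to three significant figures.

Isothermal: W = nRT ln(V₂/V₁) = P₁V₁ ln(V₂/V₁).
P₁V₁ = (2100 kPa)(9.1 L) = 19110 J.
W = 19110 × ln(1.85/9.1) = 19110 × -1.593
W_by_gas = -30444 J.

W ≈ -30400 J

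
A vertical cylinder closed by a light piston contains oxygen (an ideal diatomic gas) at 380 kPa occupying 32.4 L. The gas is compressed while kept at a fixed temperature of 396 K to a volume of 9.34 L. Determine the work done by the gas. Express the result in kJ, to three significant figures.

Isothermal: W = nRT ln(V₂/V₁) = P₁V₁ ln(V₂/V₁).
P₁V₁ = (380 kPa)(32.4 L) = 12312 J.
W = 12312 × ln(9.34/32.4) = 12312 × -1.244
W_by_gas = -15314 J.

W ≈ -15.3 kJ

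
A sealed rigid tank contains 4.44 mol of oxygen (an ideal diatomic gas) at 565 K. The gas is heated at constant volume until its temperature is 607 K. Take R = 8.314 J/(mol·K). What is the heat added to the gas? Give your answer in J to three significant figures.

Q ≈ 3880 J

Constant volume ⇒ W = 0, so Q = ΔU = nCᵥΔT with Cᵥ = 5R/2 = 20.79 J/(mol·K).
ΔU = (4.44)(20.79)(607 − 565) = 3876 J.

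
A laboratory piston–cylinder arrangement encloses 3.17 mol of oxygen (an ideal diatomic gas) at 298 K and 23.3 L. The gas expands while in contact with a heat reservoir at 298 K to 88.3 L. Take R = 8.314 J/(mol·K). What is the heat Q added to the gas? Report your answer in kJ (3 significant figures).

Q ≈ 10.5 kJ

Isothermal ⇒ ΔU = 0, so Q = W = nRT ln(V₂/V₁).
Q = (3.17)(8.314)(298) ln(88.3/23.3) = 7854 × 1.332 = 10464 J.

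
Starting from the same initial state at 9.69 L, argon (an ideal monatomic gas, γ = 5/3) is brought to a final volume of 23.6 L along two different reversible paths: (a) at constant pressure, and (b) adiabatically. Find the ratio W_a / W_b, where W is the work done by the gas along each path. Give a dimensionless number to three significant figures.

W_a / W_b ≈ 2.14

Path (a) isobaric: W = P₁(V₂ − V₁) → W_a/(P₁V₁) = 1.436.
Path (b) adiabatic: W = P₁V₁(1 − (V₁/V₂)^(γ−1))/(γ−1) → W_b/(P₁V₁) = 0.6714.
W_a / W_b = 1.436 / 0.6714 = 2.138.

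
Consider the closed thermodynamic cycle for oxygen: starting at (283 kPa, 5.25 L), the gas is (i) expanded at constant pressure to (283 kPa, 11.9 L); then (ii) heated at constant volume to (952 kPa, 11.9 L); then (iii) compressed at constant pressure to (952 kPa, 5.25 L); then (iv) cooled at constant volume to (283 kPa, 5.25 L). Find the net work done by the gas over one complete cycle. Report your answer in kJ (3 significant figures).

Constant-volume legs do no work.
W(i) = (283)(11.9 − 5.25) = 1882 J; W(iii) = (952)(5.25 − 11.9) = -6331 J.
W_net = 1882 − 6331 = -4449 J (the counter-clockwise enclosed area).

W_net ≈ -4.45 kJ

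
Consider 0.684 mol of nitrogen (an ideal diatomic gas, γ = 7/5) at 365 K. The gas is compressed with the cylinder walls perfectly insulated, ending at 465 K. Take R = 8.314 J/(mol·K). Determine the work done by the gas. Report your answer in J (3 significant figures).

W ≈ -1420 J

Adiabatic ⇒ Q = 0, so W_by = −ΔU = nCᵥ(T₁ − T₂).
Cᵥ = 5R/2 = 20.79 J/(mol·K).
W = (0.684)(20.79)(365 − 465) = -1422 J.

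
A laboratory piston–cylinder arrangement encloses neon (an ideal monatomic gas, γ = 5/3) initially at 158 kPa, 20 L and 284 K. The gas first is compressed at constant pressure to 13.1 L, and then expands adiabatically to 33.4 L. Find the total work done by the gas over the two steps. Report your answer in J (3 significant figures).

Step 1 (isobaric): W = PΔV = (158 kPa)(13.1 − 20 L) = -1090 J.
After step 1: P = 158 kPa, V = 13.1 L, T = 186 K.
Step 2 (adiabatic): W = (P₁V₁ − P₂V₂)/(γ−1) = (2070 − 1109)/0.667 = 1441 J.
W_total = -1090 + 1441 = 350.9 J.

W_total ≈ 351 J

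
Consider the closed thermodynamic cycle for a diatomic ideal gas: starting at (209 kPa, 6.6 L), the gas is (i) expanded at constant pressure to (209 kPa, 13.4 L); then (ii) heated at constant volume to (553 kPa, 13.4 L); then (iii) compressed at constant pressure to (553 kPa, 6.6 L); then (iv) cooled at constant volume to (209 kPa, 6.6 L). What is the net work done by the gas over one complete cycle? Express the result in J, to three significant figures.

W_net ≈ -2340 J

Constant-volume legs do no work.
W(i) = (209)(13.4 − 6.6) = 1421 J; W(iii) = (553)(6.6 − 13.4) = -3760 J.
W_net = 1421 − 3760 = -2339 J (the counter-clockwise enclosed area).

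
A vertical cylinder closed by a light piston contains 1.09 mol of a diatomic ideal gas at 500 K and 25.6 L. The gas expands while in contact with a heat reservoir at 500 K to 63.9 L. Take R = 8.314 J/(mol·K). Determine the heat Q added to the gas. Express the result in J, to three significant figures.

Isothermal ⇒ ΔU = 0, so Q = W = nRT ln(V₂/V₁).
Q = (1.09)(8.314)(500) ln(63.9/25.6) = 4531 × 0.9147 = 4145 J.

Q ≈ 4140 J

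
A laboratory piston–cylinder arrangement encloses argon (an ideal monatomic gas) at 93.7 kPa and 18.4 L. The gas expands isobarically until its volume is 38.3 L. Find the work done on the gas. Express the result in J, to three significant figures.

Isobaric: W = P ΔV.
W = (93.7 kPa)(38.3 − 18.4 L) = (93.7)(19.9) = 1865 J.
Work on gas = −W_by = -1865 J.

W ≈ -1860 J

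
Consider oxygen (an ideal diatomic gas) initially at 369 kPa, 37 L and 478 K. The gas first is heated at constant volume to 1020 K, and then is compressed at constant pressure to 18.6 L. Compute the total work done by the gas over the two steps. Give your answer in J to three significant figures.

Step 1 (isochoric): W = 0 (constant volume).
After step 1: P = 787.4 kPa (V unchanged).
Step 2 (isobaric): W = PΔV = (787.4 kPa)(18.6 − 37 L) = -14488 J.
W_total = 0 − 14488 = -14488 J.

W_total ≈ -14500 J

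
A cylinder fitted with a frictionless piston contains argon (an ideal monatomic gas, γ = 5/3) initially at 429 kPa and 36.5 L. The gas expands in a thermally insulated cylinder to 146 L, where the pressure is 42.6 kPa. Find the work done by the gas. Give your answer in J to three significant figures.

Adiabatic: W = (P₁V₁ − P₂V₂)/(γ − 1) with γ = 5/3.
P₁V₁ = 15658 J, P₂V₂ = 6220 J.
W = (15658 − 6220) / 0.6667 = 14158 J.

W ≈ 14200 J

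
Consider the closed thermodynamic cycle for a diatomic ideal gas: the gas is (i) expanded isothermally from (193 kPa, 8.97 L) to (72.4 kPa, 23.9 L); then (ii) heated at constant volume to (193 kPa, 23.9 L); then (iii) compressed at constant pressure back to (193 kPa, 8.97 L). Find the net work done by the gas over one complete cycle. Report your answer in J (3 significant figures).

Leg (i): W = PᵢVᵢ ln(V_f/Vᵢ) = (1731) ln(23.9/8.97) = 1697 J.
Leg (ii): W = 0.
Leg (iii): W = PΔV = (193)(8.97 − 23.9) = -2881 J.
W_net = 1697 − 2881 = -1185 J.

W_net ≈ -1180 J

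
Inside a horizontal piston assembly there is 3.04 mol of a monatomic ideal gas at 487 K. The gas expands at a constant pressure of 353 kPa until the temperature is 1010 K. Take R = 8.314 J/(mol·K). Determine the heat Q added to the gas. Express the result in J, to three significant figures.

Isobaric: W = nRΔT = (3.04)(8.314)(523) = 13219 J.
ΔU = nCᵥΔT with Cᵥ = 3R/2: ΔU = (3.04)(12.47)(523) = 19828 J.
Q = ΔU + W = 19828 + 13219 = 33046 J.

Q ≈ 33000 J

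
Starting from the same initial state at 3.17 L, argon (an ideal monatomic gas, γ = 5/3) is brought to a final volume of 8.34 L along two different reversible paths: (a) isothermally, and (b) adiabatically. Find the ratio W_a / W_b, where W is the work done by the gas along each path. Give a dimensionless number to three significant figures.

W_a / W_b ≈ 1.36

Path (a) isothermal: W = P₁V₁ ln(V₂/V₁) → W_a/(P₁V₁) = 0.9673.
Path (b) adiabatic: W = P₁V₁(1 − (V₁/V₂)^(γ−1))/(γ−1) → W_b/(P₁V₁) = 0.7129.
W_a / W_b = 0.9673 / 0.7129 = 1.357.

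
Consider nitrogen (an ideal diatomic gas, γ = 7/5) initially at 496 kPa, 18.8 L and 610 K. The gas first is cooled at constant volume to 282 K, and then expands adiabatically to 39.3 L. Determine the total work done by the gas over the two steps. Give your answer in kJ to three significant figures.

W_total ≈ 2.75 kJ

Step 1 (isochoric): W = 0 (constant volume).
After step 1: P = 229.3 kPa (V unchanged).
Step 2 (adiabatic): W = (P₁V₁ − P₂V₂)/(γ−1) = (4311 − 3210)/0.4 = 2753 J.
W_total = 0 + 2753 = 2753 J.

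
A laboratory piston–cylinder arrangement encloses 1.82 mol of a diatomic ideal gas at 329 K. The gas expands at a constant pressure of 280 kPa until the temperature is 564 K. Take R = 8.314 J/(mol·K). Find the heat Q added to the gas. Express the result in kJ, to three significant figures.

Isobaric: W = nRΔT = (1.82)(8.314)(235) = 3556 J.
ΔU = nCᵥΔT with Cᵥ = 5R/2: ΔU = (1.82)(20.79)(235) = 8890 J.
Q = ΔU + W = 8890 + 3556 = 12446 J.

Q ≈ 12.4 kJ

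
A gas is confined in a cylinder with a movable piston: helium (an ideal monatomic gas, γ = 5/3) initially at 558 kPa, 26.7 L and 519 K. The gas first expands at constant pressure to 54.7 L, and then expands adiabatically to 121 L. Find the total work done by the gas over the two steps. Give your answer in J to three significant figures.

W_total ≈ 34400 J

Step 1 (isobaric): W = PΔV = (558 kPa)(54.7 − 26.7 L) = 15624 J.
After step 1: P = 558 kPa, V = 54.7 L, T = 1063 K.
Step 2 (adiabatic): W = (P₁V₁ − P₂V₂)/(γ−1) = (30523 − 17979)/0.667 = 18816 J.
W_total = 15624 + 18816 = 34440 J.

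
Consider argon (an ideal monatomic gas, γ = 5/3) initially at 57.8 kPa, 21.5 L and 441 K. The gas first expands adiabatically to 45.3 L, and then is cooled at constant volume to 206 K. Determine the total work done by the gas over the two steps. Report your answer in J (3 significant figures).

W_total ≈ 730 J

Step 1 (adiabatic): W = (P₁V₁ − P₂V₂)/(γ−1) = (1243 − 756.1)/0.667 = 729.9 J.
Step 2 (isochoric): W = 0 (constant volume).
W_total = 729.9 + 0 = 729.9 J.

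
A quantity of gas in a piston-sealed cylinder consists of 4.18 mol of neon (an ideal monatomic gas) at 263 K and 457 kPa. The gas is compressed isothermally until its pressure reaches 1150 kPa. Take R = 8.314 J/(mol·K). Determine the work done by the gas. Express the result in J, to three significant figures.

W ≈ -8430 J

Isothermal process: W = nRT ln(V₂/V₁) = nRT ln(P₁/P₂).
W = (4.18)(8.314)(263) × ln(457/1150)
  = 9140 × ln(0.3974) = 9140 × -0.9228
W_by_gas = -8435 J.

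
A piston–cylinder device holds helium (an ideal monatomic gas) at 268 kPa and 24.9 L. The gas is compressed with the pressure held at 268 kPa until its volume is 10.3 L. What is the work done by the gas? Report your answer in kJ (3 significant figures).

Isobaric: W = P ΔV.
W = (268 kPa)(10.3 − 24.9 L) = (268)(-14.6) = -3913 J.

W ≈ -3.91 kJ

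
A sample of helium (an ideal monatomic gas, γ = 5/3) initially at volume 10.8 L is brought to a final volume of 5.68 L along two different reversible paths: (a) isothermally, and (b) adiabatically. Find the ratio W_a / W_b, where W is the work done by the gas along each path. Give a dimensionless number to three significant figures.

W_a / W_b ≈ 0.801

Path (a) isothermal: W = P₁V₁ ln(V₂/V₁) → W_a/(P₁V₁) = -0.6426.
Path (b) adiabatic: W = P₁V₁(1 − (V₁/V₂)^(γ−1))/(γ−1) → W_b/(P₁V₁) = -0.8022.
W_a / W_b = -0.6426 / -0.8022 = 0.801.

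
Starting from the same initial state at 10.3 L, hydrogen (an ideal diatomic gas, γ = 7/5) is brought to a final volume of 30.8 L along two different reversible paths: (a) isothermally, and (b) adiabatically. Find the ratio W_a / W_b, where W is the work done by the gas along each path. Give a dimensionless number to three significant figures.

Path (a) isothermal: W = P₁V₁ ln(V₂/V₁) → W_a/(P₁V₁) = 1.095.
Path (b) adiabatic: W = P₁V₁(1 − (V₁/V₂)^(γ−1))/(γ−1) → W_b/(P₁V₁) = 0.8869.
W_a / W_b = 1.095 / 0.8869 = 1.235.

W_a / W_b ≈ 1.24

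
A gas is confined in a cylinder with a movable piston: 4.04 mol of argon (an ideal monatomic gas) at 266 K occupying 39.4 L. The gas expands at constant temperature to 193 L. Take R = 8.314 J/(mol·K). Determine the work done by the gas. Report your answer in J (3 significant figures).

W ≈ 14200 J

Isothermal: W = nRT ln(V₂/V₁).
W = (4.04)(8.314)(266) × ln(193/39.4)
  = 8935 × 1.589
W_by_gas = 14196 J.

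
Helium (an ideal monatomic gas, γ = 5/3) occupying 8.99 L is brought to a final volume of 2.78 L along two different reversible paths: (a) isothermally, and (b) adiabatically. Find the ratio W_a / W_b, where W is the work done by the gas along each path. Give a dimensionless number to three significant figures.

W_a / W_b ≈ 0.659

Path (a) isothermal: W = P₁V₁ ln(V₂/V₁) → W_a/(P₁V₁) = -1.174.
Path (b) adiabatic: W = P₁V₁(1 − (V₁/V₂)^(γ−1))/(γ−1) → W_b/(P₁V₁) = -1.78.
W_a / W_b = -1.174 / -1.78 = 0.6593.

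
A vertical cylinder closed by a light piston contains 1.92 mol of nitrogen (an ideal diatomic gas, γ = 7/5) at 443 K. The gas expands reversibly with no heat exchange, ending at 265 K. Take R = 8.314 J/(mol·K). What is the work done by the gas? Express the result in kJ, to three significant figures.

W ≈ 7.10 kJ

Adiabatic ⇒ Q = 0, so W_by = −ΔU = nCᵥ(T₁ − T₂).
Cᵥ = 5R/2 = 20.79 J/(mol·K).
W = (1.92)(20.79)(443 − 265) = 7103 J.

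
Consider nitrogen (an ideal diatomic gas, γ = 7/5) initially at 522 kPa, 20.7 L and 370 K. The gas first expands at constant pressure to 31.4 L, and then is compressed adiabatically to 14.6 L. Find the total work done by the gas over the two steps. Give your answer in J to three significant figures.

W_total ≈ -9100 J

Step 1 (isobaric): W = PΔV = (522 kPa)(31.4 − 20.7 L) = 5585 J.
After step 1: P = 522 kPa, V = 31.4 L, T = 561.3 K.
Step 2 (adiabatic): W = (P₁V₁ − P₂V₂)/(γ−1) = (16391 − 22265)/0.4 = -14687 J.
W_total = 5585 − 14687 = -9101 J.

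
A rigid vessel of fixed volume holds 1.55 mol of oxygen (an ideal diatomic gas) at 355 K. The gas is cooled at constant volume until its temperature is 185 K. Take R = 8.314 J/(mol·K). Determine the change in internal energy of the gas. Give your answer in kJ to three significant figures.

ΔU ≈ -5.48 kJ

Constant volume ⇒ W = 0, so Q = ΔU = nCᵥΔT with Cᵥ = 5R/2 = 20.79 J/(mol·K).
ΔU = (1.55)(20.79)(185 − 355) = -5477 J.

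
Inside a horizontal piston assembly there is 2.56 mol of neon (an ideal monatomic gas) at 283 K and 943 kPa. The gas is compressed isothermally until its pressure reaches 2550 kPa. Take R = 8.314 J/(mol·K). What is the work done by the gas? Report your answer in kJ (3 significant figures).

Isothermal process: W = nRT ln(V₂/V₁) = nRT ln(P₁/P₂).
W = (2.56)(8.314)(283) × ln(943/2550)
  = 6023 × ln(0.3698) = 6023 × -0.9948
W_by_gas = -5992 J.

W ≈ -5.99 kJ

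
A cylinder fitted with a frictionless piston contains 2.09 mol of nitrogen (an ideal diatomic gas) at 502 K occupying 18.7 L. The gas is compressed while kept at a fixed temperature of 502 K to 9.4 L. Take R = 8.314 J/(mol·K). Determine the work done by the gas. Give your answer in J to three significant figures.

W ≈ -6000 J

Isothermal: W = nRT ln(V₂/V₁).
W = (2.09)(8.314)(502) × ln(9.4/18.7)
  = 8723 × -0.6878
W_by_gas = -6000 J.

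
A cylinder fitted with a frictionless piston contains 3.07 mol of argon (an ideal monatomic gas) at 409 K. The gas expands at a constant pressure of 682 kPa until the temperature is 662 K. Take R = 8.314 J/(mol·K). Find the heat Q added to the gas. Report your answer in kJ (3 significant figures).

Q ≈ 16.1 kJ

Isobaric: W = nRΔT = (3.07)(8.314)(253) = 6458 J.
ΔU = nCᵥΔT with Cᵥ = 3R/2: ΔU = (3.07)(12.47)(253) = 9686 J.
Q = ΔU + W = 9686 + 6458 = 16144 J.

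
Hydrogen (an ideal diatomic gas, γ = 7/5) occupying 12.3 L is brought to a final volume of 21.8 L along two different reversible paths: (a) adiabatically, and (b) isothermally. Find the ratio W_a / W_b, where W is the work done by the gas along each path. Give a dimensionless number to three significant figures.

Path (a) adiabatic: W = P₁V₁(1 − (V₁/V₂)^(γ−1))/(γ−1) → W_a/(P₁V₁) = 0.5115.
Path (b) isothermal: W = P₁V₁ ln(V₂/V₁) → W_b/(P₁V₁) = 0.5723.
W_a / W_b = 0.5115 / 0.5723 = 0.8938.

W_a / W_b ≈ 0.894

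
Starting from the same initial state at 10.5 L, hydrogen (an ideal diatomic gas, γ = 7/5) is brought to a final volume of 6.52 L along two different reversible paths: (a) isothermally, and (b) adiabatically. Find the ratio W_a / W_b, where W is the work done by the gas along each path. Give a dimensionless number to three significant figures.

Path (a) isothermal: W = P₁V₁ ln(V₂/V₁) → W_a/(P₁V₁) = -0.4765.
Path (b) adiabatic: W = P₁V₁(1 − (V₁/V₂)^(γ−1))/(γ−1) → W_b/(P₁V₁) = -0.5249.
W_a / W_b = -0.4765 / -0.5249 = 0.9077.

W_a / W_b ≈ 0.908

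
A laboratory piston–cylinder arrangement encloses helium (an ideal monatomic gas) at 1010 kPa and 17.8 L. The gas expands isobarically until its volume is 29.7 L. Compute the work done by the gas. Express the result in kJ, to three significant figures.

W ≈ 12.0 kJ

Isobaric: W = P ΔV.
W = (1010 kPa)(29.7 − 17.8 L) = (1010)(11.9) = 12019 J.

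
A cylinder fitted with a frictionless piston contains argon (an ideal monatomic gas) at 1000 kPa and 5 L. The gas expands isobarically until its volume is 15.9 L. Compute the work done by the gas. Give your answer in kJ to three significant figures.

Isobaric: W = P ΔV.
W = (1000 kPa)(15.9 − 5 L) = (1000)(10.9) = 10900 J.

W ≈ 10.9 kJ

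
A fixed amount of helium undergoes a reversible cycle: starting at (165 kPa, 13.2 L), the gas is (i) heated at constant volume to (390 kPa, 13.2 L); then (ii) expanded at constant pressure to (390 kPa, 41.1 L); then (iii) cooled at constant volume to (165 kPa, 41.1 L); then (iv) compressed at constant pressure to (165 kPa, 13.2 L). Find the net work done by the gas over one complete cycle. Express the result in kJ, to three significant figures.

W_net ≈ 6.28 kJ

Constant-volume legs do no work.
W(ii) = (390)(41.1 − 13.2) = 10881 J; W(iv) = (165)(13.2 − 41.1) = -4604 J.
W_net = 10881 − 4604 = 6278 J (the clockwise enclosed area).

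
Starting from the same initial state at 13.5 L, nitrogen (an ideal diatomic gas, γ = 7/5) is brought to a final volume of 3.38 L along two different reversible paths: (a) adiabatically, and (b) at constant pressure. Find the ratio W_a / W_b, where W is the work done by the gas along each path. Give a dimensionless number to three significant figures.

Path (a) adiabatic: W = P₁V₁(1 − (V₁/V₂)^(γ−1))/(γ−1) → W_a/(P₁V₁) = -1.85.
Path (b) isobaric: W = P₁(V₂ − V₁) → W_b/(P₁V₁) = -0.7496.
W_a / W_b = -1.85 / -0.7496 = 2.468.

W_a / W_b ≈ 2.47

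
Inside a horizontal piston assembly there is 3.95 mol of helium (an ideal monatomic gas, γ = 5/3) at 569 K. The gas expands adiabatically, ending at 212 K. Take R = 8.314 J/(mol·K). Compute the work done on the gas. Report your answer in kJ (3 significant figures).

Adiabatic ⇒ Q = 0, so W_by = −ΔU = nCᵥ(T₁ − T₂).
Cᵥ = 3R/2 = 12.47 J/(mol·K).
W = (3.95)(12.47)(569 − 212) = 17586 J.
Work on gas = −W_by = -17586 J.

W ≈ -17.6 kJ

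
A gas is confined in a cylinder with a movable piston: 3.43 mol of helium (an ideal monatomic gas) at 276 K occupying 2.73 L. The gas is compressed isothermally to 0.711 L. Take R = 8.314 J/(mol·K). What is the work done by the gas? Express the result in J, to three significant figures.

Isothermal: W = nRT ln(V₂/V₁).
W = (3.43)(8.314)(276) × ln(0.711/2.73)
  = 7871 × -1.345
W_by_gas = -10589 J.

W ≈ -10600 J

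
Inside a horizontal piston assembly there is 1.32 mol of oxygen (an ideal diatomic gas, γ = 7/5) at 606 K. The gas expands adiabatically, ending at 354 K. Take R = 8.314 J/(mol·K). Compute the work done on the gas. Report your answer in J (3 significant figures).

Adiabatic ⇒ Q = 0, so W_by = −ΔU = nCᵥ(T₁ − T₂).
Cᵥ = 5R/2 = 20.79 J/(mol·K).
W = (1.32)(20.79)(606 − 354) = 6914 J.
Work on gas = −W_by = -6914 J.

W ≈ -6910 J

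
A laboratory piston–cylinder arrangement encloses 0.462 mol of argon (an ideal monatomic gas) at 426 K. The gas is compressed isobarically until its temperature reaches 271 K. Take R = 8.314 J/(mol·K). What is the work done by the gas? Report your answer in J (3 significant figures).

Isobaric: W = P ΔV = nR ΔT.
W = (0.462)(8.314)(271 − 426) = -595.4 J.

W ≈ -595 J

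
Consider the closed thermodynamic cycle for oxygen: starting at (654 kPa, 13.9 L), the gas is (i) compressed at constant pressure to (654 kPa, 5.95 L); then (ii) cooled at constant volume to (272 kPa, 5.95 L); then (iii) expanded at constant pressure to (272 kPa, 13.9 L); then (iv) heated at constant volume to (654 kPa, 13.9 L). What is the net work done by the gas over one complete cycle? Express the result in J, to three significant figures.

Constant-volume legs do no work.
W(i) = (654)(5.95 − 13.9) = -5199 J; W(iii) = (272)(13.9 − 5.95) = 2162 J.
W_net = -5199 + 2162 = -3037 J (the counter-clockwise enclosed area).

W_net ≈ -3040 J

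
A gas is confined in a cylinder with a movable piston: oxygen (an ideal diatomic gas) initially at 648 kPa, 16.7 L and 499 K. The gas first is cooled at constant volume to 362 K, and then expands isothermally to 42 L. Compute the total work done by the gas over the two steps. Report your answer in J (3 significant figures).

Step 1 (isochoric): W = 0 (constant volume).
After step 1: P = 470.1 kPa (V unchanged).
Step 2 (isothermal): W = P₁V₁ ln(V₂/V₁) = (7851) ln(42/16.7) = 7240 J.
W_total = 0 + 7240 = 7240 J.

W_total ≈ 7240 J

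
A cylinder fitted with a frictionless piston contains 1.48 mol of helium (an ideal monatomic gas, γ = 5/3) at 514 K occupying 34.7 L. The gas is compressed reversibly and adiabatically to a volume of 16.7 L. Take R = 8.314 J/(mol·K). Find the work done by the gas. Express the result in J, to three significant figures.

Adiabatic: TV^(γ−1) = const with γ = 5/3.
T₂ = T₁ (V₁/V₂)^(γ−1) = 514 × (34.7/16.7)^0.667 = 514 × 1.628 = 837 K.
W_by = nCᵥ(T₁ − T₂) = (1.48)(12.47)(514 − 837) = -5961 J.

W ≈ -5960 J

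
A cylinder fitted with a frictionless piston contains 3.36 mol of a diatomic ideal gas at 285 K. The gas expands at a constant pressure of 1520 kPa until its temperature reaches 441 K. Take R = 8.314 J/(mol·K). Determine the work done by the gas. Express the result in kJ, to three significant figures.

Isobaric: W = P ΔV = nR ΔT.
W = (3.36)(8.314)(441 − 285) = 4358 J.

W ≈ 4.36 kJ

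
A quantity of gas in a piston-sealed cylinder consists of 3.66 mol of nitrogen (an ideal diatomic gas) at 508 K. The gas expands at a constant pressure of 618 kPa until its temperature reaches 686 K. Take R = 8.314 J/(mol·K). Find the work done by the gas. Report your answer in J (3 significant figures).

Isobaric: W = P ΔV = nR ΔT.
W = (3.66)(8.314)(686 − 508) = 5416 J.

W ≈ 5420 J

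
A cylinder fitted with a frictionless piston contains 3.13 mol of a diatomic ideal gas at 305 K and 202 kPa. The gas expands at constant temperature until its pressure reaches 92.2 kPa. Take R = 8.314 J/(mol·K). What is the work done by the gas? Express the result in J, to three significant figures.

Isothermal process: W = nRT ln(V₂/V₁) = nRT ln(P₁/P₂).
W = (3.13)(8.314)(305) × ln(202/92.2)
  = 7937 × ln(2.191) = 7937 × 0.7843
W_by_gas = 6225 J.

W ≈ 6230 J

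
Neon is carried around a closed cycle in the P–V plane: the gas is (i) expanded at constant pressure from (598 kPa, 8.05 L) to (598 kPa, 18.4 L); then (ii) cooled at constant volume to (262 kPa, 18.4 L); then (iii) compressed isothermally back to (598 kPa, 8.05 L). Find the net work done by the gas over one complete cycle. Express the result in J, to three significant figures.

Leg (i): W = PΔV = (598)(18.4 − 8.05) = 6189 J.
Leg (ii): W = 0.
Leg (iii): W = PᵢVᵢ ln(V_f/Vᵢ) = (4821) ln(8.05/18.4) = -3985 J.
W_net = 6189 − 3985 = 2204 J.

W_net ≈ 2200 J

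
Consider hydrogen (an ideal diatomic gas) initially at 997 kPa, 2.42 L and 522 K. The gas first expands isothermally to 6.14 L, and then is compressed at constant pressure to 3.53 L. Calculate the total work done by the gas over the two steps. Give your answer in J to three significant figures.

Step 1 (isothermal): W = P₁V₁ ln(V₂/V₁) = (2413) ln(6.14/2.42) = 2246 J.
After step 1: P = 393 kPa, V = 6.14 L, T = 522 K.
Step 2 (isobaric): W = PΔV = (393 kPa)(3.53 − 6.14 L) = -1026 J.
W_total = 2246 − 1026 = 1221 J.

W_total ≈ 1220 J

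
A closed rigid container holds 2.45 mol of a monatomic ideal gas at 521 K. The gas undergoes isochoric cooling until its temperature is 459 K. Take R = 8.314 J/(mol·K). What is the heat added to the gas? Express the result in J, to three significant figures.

Q ≈ -1890 J

Constant volume ⇒ W = 0, so Q = ΔU = nCᵥΔT with Cᵥ = 3R/2 = 12.47 J/(mol·K).
ΔU = (2.45)(12.47)(459 − 521) = -1894 J.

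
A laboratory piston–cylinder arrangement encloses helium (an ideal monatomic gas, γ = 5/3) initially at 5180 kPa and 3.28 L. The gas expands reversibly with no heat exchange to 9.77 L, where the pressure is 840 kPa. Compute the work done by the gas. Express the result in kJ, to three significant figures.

W ≈ 13.2 kJ

Adiabatic: W = (P₁V₁ − P₂V₂)/(γ − 1) with γ = 5/3.
P₁V₁ = 16990 J, P₂V₂ = 8207 J.
W = (16990 − 8207) / 0.6667 = 13175 J.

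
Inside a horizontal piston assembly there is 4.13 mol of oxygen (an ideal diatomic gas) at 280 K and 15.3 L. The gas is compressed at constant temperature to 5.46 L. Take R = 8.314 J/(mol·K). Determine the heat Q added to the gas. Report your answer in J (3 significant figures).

Isothermal ⇒ ΔU = 0, so Q = W = nRT ln(V₂/V₁).
Q = (4.13)(8.314)(280) ln(5.46/15.3) = 9614 × -1.03 = -9907 J.

Q ≈ -9910 J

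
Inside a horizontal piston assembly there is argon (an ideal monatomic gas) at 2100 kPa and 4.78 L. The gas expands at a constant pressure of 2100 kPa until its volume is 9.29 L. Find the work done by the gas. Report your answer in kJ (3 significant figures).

W ≈ 9.47 kJ

Isobaric: W = P ΔV.
W = (2100 kPa)(9.29 − 4.78 L) = (2100)(4.51) = 9471 J.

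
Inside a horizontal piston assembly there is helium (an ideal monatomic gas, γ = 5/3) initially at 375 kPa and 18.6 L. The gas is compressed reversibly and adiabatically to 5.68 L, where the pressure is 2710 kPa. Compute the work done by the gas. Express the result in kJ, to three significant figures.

Adiabatic: W = (P₁V₁ − P₂V₂)/(γ − 1) with γ = 5/3.
P₁V₁ = 6975 J, P₂V₂ = 15393 J.
W = (6975 − 15393) / 0.6667 = -12627 J.

W ≈ -12.6 kJ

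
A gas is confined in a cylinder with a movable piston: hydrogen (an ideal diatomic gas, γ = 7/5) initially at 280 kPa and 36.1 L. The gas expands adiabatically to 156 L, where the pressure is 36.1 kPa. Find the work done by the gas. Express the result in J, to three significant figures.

Adiabatic: W = (P₁V₁ − P₂V₂)/(γ − 1) with γ = 7/5.
P₁V₁ = 10108 J, P₂V₂ = 5632 J.
W = (10108 − 5632) / 0.4 = 11191 J.

W ≈ 11200 J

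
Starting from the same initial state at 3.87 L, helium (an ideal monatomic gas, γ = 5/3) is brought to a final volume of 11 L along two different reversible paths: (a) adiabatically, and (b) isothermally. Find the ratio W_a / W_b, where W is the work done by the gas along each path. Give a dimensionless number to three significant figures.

W_a / W_b ≈ 0.720

Path (a) adiabatic: W = P₁V₁(1 − (V₁/V₂)^(γ−1))/(γ−1) → W_a/(P₁V₁) = 0.7525.
Path (b) isothermal: W = P₁V₁ ln(V₂/V₁) → W_b/(P₁V₁) = 1.045.
W_a / W_b = 0.7525 / 1.045 = 0.7203.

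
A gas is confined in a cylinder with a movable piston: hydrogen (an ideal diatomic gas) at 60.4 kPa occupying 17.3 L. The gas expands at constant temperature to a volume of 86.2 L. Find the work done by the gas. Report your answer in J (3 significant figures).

Isothermal: W = nRT ln(V₂/V₁) = P₁V₁ ln(V₂/V₁).
P₁V₁ = (60.4 kPa)(17.3 L) = 1045 J.
W = 1045 × ln(86.2/17.3) = 1045 × 1.606
W_by_gas = 1678 J.

W ≈ 1680 J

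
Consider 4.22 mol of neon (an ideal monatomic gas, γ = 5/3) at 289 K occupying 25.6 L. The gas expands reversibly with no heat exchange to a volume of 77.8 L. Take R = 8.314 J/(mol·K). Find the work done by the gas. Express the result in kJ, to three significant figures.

Adiabatic: TV^(γ−1) = const with γ = 5/3.
T₂ = T₁ (V₁/V₂)^(γ−1) = 289 × (25.6/77.8)^0.667 = 289 × 0.4766 = 137.7 K.
W_by = nCᵥ(T₁ − T₂) = (4.22)(12.47)(289 − 137.7) = 7960 J.

W ≈ 7.96 kJ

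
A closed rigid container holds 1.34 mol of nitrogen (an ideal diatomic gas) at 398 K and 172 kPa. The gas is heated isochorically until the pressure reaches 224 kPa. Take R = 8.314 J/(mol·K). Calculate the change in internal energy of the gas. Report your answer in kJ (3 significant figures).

ΔU ≈ 3.35 kJ

Constant volume ⇒ W = 0, so Q = ΔU = nCᵥΔT with Cᵥ = 5R/2 = 20.79 J/(mol·K).
At constant V, T₂/T₁ = P₂/P₁ ⇒ ΔT = T₁(P₂/P₁ − 1) = 398·(224/172 − 1) = 120.3 K.
ΔU = (1.34)(20.79)(120.3) = 3351 J.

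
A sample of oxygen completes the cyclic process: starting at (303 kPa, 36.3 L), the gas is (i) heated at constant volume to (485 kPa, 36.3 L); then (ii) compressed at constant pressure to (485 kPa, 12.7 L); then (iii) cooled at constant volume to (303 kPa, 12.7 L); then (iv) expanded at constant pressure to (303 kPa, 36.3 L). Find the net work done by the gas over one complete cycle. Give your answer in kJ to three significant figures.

W_net ≈ -4.30 kJ

Constant-volume legs do no work.
W(ii) = (485)(12.7 − 36.3) = -11446 J; W(iv) = (303)(36.3 − 12.7) = 7151 J.
W_net = -11446 + 7151 = -4295 J (the counter-clockwise enclosed area).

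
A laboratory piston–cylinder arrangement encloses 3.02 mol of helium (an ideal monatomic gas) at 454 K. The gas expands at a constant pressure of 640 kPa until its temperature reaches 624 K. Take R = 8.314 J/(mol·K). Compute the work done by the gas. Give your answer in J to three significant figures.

W ≈ 4270 J

Isobaric: W = P ΔV = nR ΔT.
W = (3.02)(8.314)(624 − 454) = 4268 J.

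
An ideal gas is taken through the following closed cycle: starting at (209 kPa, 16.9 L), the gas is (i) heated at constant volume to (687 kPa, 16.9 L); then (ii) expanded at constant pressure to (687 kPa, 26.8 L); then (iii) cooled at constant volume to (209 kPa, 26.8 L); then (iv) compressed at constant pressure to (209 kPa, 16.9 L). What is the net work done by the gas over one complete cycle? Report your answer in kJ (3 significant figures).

W_net ≈ 4.73 kJ

Constant-volume legs do no work.
W(ii) = (687)(26.8 − 16.9) = 6801 J; W(iv) = (209)(16.9 − 26.8) = -2069 J.
W_net = 6801 − 2069 = 4732 J (the clockwise enclosed area).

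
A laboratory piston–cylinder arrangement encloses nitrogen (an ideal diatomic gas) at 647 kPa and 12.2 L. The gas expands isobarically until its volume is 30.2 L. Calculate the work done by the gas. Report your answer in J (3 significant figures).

Isobaric: W = P ΔV.
W = (647 kPa)(30.2 − 12.2 L) = (647)(18) = 11646 J.

W ≈ 11600 J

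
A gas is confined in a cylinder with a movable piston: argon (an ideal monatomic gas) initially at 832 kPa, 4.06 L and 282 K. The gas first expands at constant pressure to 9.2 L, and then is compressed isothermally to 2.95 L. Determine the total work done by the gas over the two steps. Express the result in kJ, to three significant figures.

W_total ≈ -4.43 kJ

Step 1 (isobaric): W = PΔV = (832 kPa)(9.2 − 4.06 L) = 4276 J.
After step 1: P = 832 kPa, V = 9.2 L, T = 639 K.
Step 2 (isothermal): W = P₁V₁ ln(V₂/V₁) = (7654) ln(2.95/9.2) = -8706 J.
W_total = 4276 − 8706 = -4430 J.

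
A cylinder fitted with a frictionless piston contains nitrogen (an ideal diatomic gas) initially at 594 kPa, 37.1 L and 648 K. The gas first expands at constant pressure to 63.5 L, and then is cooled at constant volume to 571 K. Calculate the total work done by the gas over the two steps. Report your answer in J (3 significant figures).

W_total ≈ 15700 J

Step 1 (isobaric): W = PΔV = (594 kPa)(63.5 − 37.1 L) = 15682 J.
Step 2 (isochoric): W = 0 (constant volume).
W_total = 15682 + 0 = 15682 J.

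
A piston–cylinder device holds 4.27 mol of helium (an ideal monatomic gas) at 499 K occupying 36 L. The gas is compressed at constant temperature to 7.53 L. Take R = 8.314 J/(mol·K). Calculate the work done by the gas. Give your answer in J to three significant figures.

Isothermal: W = nRT ln(V₂/V₁).
W = (4.27)(8.314)(499) × ln(7.53/36)
  = 17715 × -1.565
W_by_gas = -27717 J.

W ≈ -27700 J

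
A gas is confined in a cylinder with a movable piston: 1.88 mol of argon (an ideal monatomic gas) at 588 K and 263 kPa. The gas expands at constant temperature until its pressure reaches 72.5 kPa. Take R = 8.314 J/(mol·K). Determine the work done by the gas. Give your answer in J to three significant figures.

Isothermal process: W = nRT ln(V₂/V₁) = nRT ln(P₁/P₂).
W = (1.88)(8.314)(588) × ln(263/72.5)
  = 9191 × ln(3.628) = 9191 × 1.289
W_by_gas = 11843 J.

W ≈ 11800 J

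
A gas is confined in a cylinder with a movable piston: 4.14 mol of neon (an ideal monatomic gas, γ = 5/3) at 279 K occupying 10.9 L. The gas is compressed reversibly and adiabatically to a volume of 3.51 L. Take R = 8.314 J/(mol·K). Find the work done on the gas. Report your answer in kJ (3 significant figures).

Adiabatic: TV^(γ−1) = const with γ = 5/3.
T₂ = T₁ (V₁/V₂)^(γ−1) = 279 × (10.9/3.51)^0.667 = 279 × 2.129 = 593.9 K.
W_by = nCᵥ(T₁ − T₂) = (4.14)(12.47)(279 − 593.9) = -16256 J.
Work on gas = −W_by = 16256 J.

W ≈ 16.3 kJ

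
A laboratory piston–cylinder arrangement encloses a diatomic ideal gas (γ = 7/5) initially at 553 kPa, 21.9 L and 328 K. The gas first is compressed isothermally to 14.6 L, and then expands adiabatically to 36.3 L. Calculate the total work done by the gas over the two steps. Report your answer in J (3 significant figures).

Step 1 (isothermal): W = P₁V₁ ln(V₂/V₁) = (12111) ln(14.6/21.9) = -4910 J.
After step 1: P = 829.5 kPa, V = 14.6 L, T = 328 K.
Step 2 (adiabatic): W = (P₁V₁ − P₂V₂)/(γ−1) = (12111 − 8413)/0.4 = 9244 J.
W_total = -4910 + 9244 = 4334 J.

W_total ≈ 4330 J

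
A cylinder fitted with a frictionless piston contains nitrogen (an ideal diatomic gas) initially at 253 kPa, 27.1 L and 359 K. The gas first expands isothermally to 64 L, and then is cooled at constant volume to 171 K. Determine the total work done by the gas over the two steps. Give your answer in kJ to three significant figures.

Step 1 (isothermal): W = P₁V₁ ln(V₂/V₁) = (6856) ln(64/27.1) = 5892 J.
Step 2 (isochoric): W = 0 (constant volume).
W_total = 5892 + 0 = 5892 J.

W_total ≈ 5.89 kJ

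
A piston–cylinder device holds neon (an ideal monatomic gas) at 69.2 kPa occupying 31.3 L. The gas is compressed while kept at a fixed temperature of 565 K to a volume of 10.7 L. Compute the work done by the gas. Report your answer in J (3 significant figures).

Isothermal: W = nRT ln(V₂/V₁) = P₁V₁ ln(V₂/V₁).
P₁V₁ = (69.2 kPa)(31.3 L) = 2166 J.
W = 2166 × ln(10.7/31.3) = 2166 × -1.073
W_by_gas = -2325 J.

W ≈ -2320 J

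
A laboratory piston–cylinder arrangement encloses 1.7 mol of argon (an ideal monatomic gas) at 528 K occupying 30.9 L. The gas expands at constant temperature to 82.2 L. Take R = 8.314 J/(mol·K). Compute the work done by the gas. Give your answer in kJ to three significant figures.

Isothermal: W = nRT ln(V₂/V₁).
W = (1.7)(8.314)(528) × ln(82.2/30.9)
  = 7463 × 0.9784
W_by_gas = 7301 J.

W ≈ 7.30 kJ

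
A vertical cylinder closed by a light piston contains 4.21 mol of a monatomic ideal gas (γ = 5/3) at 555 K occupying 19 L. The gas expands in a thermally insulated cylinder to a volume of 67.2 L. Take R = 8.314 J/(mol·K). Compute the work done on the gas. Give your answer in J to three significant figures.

W ≈ -16600 J

Adiabatic: TV^(γ−1) = const with γ = 5/3.
T₂ = T₁ (V₁/V₂)^(γ−1) = 555 × (19/67.2)^0.667 = 555 × 0.4308 = 239.1 K.
W_by = nCᵥ(T₁ − T₂) = (4.21)(12.47)(555 − 239.1) = 16587 J.
Work on gas = −W_by = -16587 J.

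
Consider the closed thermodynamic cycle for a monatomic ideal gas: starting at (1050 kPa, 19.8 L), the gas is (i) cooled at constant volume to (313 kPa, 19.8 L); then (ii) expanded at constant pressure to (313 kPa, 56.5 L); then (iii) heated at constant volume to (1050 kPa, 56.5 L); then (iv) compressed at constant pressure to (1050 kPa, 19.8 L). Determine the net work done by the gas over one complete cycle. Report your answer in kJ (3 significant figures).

W_net ≈ -27.0 kJ

Constant-volume legs do no work.
W(ii) = (313)(56.5 − 19.8) = 11487 J; W(iv) = (1050)(19.8 − 56.5) = -38535 J.
W_net = 11487 − 38535 = -27048 J (the counter-clockwise enclosed area).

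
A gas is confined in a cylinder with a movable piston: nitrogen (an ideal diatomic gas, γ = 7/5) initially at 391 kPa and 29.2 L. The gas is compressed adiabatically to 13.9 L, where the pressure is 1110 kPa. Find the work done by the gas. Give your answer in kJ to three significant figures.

W ≈ -10.0 kJ

Adiabatic: W = (P₁V₁ − P₂V₂)/(γ − 1) with γ = 7/5.
P₁V₁ = 11417 J, P₂V₂ = 15429 J.
W = (11417 − 15429) / 0.4 = -10030 J.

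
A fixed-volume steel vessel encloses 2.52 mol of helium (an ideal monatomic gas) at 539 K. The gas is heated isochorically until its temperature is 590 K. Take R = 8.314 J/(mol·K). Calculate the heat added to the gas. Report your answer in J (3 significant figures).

Constant volume ⇒ W = 0, so Q = ΔU = nCᵥΔT with Cᵥ = 3R/2 = 12.47 J/(mol·K).
ΔU = (2.52)(12.47)(590 − 539) = 1603 J.

Q ≈ 1600 J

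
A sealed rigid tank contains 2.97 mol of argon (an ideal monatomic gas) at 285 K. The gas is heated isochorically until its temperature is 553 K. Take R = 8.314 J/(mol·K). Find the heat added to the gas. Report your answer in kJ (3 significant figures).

Q ≈ 9.93 kJ

Constant volume ⇒ W = 0, so Q = ΔU = nCᵥΔT with Cᵥ = 3R/2 = 12.47 J/(mol·K).
ΔU = (2.97)(12.47)(553 − 285) = 9926 J.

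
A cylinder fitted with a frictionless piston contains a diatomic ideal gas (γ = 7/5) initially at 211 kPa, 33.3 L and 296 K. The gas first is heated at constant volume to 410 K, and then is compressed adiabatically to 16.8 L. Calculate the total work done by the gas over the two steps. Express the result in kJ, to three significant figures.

Step 1 (isochoric): W = 0 (constant volume).
After step 1: P = 292.3 kPa (V unchanged).
Step 2 (adiabatic): W = (P₁V₁ − P₂V₂)/(γ−1) = (9732 − 12796)/0.4 = -7659 J.
W_total = 0 − 7659 = -7659 J.

W_total ≈ -7.66 kJ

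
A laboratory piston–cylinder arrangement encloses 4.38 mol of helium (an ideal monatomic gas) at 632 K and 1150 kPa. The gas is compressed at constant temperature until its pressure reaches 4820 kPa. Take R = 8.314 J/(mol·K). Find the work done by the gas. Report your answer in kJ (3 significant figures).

W ≈ -33.0 kJ

Isothermal process: W = nRT ln(V₂/V₁) = nRT ln(P₁/P₂).
W = (4.38)(8.314)(632) × ln(1150/4820)
  = 23014 × ln(0.2386) = 23014 × -1.433
W_by_gas = -32980 J.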